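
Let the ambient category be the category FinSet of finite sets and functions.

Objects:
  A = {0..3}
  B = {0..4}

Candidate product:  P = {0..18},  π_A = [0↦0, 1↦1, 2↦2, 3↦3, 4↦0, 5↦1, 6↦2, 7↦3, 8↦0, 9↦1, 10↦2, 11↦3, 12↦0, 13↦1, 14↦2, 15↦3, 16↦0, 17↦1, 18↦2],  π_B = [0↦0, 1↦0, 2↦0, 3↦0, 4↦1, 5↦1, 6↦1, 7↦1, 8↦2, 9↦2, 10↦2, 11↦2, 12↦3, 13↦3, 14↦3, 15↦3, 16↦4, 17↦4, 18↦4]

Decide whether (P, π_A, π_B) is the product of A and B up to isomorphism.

Answer: NOT A VALID PRODUCT — |P|=19 ≠ |A|·|B|=20

Work:
|A|·|B| = 4·5 = 20;  |P| = 19
  → cardinalities differ; no bijection possible.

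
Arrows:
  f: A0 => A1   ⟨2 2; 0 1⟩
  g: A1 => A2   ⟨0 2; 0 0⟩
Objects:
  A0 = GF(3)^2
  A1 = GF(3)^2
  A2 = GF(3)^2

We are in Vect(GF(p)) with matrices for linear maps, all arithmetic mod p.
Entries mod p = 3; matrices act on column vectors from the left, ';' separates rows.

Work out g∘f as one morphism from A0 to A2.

  e0=[1,0] f=>[2,0] g=>[0,0]
  e1=[0,1] f=>[2,1] g=>[2,0]
composite: ⟨0 2; 0 0⟩

Answer: ⟨0 2; 0 0⟩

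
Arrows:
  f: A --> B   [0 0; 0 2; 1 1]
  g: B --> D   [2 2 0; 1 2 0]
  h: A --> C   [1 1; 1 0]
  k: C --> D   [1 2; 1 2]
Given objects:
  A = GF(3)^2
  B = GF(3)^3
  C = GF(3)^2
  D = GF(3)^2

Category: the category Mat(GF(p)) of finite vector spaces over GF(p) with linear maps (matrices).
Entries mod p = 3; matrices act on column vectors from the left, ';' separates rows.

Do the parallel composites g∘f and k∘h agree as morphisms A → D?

Answer: COMMUTES

Trace:
1) trace f;g:
  e0=(1,0) f-->(0,0,1) g-->(0,0)
  e1=(0,1) f-->(0,2,1) g-->(1,1)
  result₁ = [0 1; 0 1]
2) trace h;k:
  e0=(1,0) h-->(1,1) k-->(0,0)
  e1=(0,1) h-->(1,0) k-->(1,1)
  result₂ = [0 1; 0 1]
Equal? YES — commutes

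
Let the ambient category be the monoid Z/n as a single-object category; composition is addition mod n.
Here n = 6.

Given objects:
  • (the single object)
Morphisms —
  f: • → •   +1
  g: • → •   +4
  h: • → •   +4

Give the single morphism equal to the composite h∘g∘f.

  0 +1≡1 +4≡5 +4≡3  (mod 6)
result: +3

Answer: +3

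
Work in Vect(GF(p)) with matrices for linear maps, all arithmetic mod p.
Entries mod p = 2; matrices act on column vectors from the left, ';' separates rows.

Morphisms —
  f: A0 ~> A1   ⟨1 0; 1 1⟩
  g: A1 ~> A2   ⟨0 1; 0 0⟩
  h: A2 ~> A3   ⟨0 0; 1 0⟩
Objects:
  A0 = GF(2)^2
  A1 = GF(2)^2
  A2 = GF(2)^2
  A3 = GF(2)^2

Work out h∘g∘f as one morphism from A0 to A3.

  e0=⟨1,0⟩ f~>⟨1,1⟩ g~>⟨1,0⟩ h~>⟨0,1⟩
  e1=⟨0,1⟩ f~>⟨0,1⟩ g~>⟨1,0⟩ h~>⟨0,1⟩
⟦path⟧: ⟨0 0; 1 1⟩

Answer: ⟨0 0; 1 1⟩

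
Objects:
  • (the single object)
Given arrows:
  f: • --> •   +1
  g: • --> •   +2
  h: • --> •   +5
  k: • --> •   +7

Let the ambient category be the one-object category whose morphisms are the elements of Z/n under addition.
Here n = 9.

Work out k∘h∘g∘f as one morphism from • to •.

Answer: +6

Work:
  0 +1≡1 +2≡3 +5≡8 +7≡6  (mod 9)
result: +6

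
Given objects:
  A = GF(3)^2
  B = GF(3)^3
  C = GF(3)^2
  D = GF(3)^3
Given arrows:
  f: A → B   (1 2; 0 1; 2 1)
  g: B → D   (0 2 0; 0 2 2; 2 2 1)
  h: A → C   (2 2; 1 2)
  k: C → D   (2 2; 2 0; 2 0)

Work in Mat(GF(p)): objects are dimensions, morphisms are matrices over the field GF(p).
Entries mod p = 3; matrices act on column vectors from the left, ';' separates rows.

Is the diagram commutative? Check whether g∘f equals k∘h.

Answer: COMMUTES

Derivation:
Along f;g (path 1):
  e0=(1,0) f→(1,0,2) g→(0,1,1)
  e1=(0,1) f→(2,1,1) g→(2,1,1)
  ⟦path⟧₁ = (0 2; 1 1; 1 1)
Along h;k (path 2):
  e0=(1,0) h→(2,1) k→(0,1,1)
  e1=(0,1) h→(2,2) k→(2,1,1)
  ⟦path⟧₂ = (0 2; 1 1; 1 1)
Equal? same morphism ✓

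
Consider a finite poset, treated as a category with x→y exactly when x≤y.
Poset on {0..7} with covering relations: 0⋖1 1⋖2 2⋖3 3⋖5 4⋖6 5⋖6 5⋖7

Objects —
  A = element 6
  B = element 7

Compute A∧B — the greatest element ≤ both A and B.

Lower bounds of A=6 and B=7: {0,1,2,3,5}
  0 <= 5
  1 <= 5
  2 <= 5
  3 <= 5
  5 <= 5
glb = 5

Answer: A∧B = 5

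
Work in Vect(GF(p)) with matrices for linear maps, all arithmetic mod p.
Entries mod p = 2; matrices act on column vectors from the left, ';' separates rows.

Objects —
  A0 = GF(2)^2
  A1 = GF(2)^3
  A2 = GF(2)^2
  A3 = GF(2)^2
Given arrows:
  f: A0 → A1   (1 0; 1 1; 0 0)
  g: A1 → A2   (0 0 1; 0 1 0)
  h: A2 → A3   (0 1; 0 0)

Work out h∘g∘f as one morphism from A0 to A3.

  e0=(1,0) f→(1,1,0) g→(0,1) h→(1,0)
  e1=(0,1) f→(0,1,0) g→(0,1) h→(1,0)
result: (1 1; 0 0)

Answer: (1 1; 0 0)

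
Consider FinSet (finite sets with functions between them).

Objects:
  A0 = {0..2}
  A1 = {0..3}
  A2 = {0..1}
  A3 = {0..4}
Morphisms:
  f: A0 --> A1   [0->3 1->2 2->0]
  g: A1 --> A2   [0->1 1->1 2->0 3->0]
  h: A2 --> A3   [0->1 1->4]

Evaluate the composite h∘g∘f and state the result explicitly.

  0 f-->3 g-->0 h-->1
  1 f-->2 g-->0 h-->1
  2 f-->0 g-->1 h-->4
result: [0->1 1->1 2->4]

Answer: [0->1 1->1 2->4]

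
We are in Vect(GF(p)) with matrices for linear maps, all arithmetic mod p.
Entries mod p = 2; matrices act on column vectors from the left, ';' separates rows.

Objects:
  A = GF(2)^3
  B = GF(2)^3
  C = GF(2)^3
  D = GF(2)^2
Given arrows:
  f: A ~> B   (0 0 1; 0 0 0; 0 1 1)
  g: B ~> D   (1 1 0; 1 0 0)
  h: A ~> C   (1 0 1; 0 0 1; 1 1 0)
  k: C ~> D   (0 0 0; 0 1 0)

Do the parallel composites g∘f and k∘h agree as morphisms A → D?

1) trace f;g:
  e0=[1,0,0] f~>[0,0,0] g~>[0,0]
  e1=[0,1,0] f~>[0,0,1] g~>[0,0]
  e2=[0,0,1] f~>[1,0,1] g~>[1,1]
  ⟦path⟧₁ = (0 0 1; 0 0 1)
2) trace h;k:
  e0=[1,0,0] h~>[1,0,1] k~>[0,0]
  e1=[0,1,0] h~>[0,0,1] k~>[0,0]
  e2=[0,0,1] h~>[1,1,0] k~>[0,1]
  ⟦path⟧₂ = (0 0 0; 0 0 1)
Equal? distinct morphisms ✗

Answer: DOES NOT COMMUTE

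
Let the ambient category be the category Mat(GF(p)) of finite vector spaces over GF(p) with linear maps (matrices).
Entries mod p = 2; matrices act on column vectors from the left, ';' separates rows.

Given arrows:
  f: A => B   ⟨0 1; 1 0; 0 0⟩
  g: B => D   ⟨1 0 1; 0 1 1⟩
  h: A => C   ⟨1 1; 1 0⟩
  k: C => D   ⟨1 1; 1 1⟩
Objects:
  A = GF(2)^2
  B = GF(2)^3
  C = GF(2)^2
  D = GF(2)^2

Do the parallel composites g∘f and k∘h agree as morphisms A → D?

1) trace f;g:
  e0=[1,0] f=>[0,1,0] g=>[0,1]
  e1=[0,1] f=>[1,0,0] g=>[1,0]
  composite₁ = ⟨0 1; 1 0⟩
2) trace h;k:
  e0=[1,0] h=>[1,1] k=>[0,0]
  e1=[0,1] h=>[1,0] k=>[1,1]
  composite₂ = ⟨0 1; 0 1⟩
Equal? differ; not commutative

Answer: DOES NOT COMMUTE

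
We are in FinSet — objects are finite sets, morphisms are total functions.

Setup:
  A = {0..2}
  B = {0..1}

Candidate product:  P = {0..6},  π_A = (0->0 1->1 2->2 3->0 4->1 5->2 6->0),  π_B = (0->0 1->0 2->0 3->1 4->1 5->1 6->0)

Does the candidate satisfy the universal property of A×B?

Answer: NOT A VALID PRODUCT — |P|=7 ≠ |A|·|B|=6

Trace:
|A|·|B| = 3·2 = 6;  |P| = 7
  → cardinalities differ; no bijection possible.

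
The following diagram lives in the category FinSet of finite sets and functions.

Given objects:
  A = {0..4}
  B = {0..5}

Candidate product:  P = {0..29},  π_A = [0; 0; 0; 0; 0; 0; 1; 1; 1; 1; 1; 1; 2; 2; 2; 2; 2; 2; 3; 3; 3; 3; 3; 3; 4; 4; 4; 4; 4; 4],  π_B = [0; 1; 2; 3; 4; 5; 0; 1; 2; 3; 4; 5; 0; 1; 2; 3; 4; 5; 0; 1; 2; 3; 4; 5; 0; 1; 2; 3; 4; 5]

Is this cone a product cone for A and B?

Answer: VALID PRODUCT

Trace:
|A|·|B| = 5·6 = 30;  |P| = 30
Check the pairing map k ↦ (π_A(k), π_B(k)):
  0 -> (0,0)
  1 -> (0,1)
  2 -> (0,2)
  3 -> (0,3)
  4 -> (0,4)
  5 -> (0,5)
  6 -> (1,0)
  7 -> (1,1)
  8 -> (1,2)
  9 -> (1,3)
  10 -> (1,4)
  11 -> (1,5)
  12 -> (2,0)
  13 -> (2,1)
  14 -> (2,2)
  15 -> (2,3)
  16 -> (2,4)
  17 -> (2,5)
  18 -> (3,0)
  19 -> (3,1)
  20 -> (3,2)
  21 -> (3,3)
  22 -> (3,4)
  23 -> (3,5)
  24 -> (4,0)
  25 -> (4,1)
  26 -> (4,2)
  27 -> (4,3)
  28 -> (4,4)
  29 -> (4,5)
distinct pairs in image: 30 / 30 needed
  → bijection onto A×B; projections well-typed.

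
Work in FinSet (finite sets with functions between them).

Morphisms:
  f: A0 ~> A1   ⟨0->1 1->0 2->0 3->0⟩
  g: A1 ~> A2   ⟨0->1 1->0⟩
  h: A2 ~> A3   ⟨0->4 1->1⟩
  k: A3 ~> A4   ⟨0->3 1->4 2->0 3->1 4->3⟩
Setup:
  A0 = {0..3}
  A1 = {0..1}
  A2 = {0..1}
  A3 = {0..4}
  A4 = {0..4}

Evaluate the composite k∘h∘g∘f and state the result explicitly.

Answer: ⟨0->3 1->4 2->4 3->4⟩

Work:
  0 f~>1 g~>0 h~>4 k~>3
  1 f~>0 g~>1 h~>1 k~>4
  2 f~>0 g~>1 h~>1 k~>4
  3 f~>0 g~>1 h~>1 k~>4
⟦path⟧: ⟨0->3 1->4 2->4 3->4⟩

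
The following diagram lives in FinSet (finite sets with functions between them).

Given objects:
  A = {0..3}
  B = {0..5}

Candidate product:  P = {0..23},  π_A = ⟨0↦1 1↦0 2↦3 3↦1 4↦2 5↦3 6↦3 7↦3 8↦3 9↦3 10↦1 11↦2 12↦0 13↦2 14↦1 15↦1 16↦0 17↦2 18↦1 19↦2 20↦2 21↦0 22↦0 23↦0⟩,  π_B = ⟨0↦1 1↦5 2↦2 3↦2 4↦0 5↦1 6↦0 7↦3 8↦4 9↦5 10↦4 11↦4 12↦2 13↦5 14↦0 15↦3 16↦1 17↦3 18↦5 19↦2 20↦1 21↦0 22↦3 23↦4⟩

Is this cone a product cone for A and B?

|A|·|B| = 4·6 = 24;  |P| = 24
Check the pairing map k ↦ (π_A(k), π_B(k)):
  0 ↦ (1,1)
  1 ↦ (0,5)
  2 ↦ (3,2)
  3 ↦ (1,2)
  4 ↦ (2,0)
  5 ↦ (3,1)
  6 ↦ (3,0)
  7 ↦ (3,3)
  8 ↦ (3,4)
  9 ↦ (3,5)
  10 ↦ (1,4)
  11 ↦ (2,4)
  12 ↦ (0,2)
  13 ↦ (2,5)
  14 ↦ (1,0)
  15 ↦ (1,3)
  16 ↦ (0,1)
  17 ↦ (2,3)
  18 ↦ (1,5)
  19 ↦ (2,2)
  20 ↦ (2,1)
  21 ↦ (0,0)
  22 ↦ (0,3)
  23 ↦ (0,4)
distinct pairs in image: 24 / 24 needed
  → bijection onto A×B; projections well-typed.

Answer: VALID PRODUCT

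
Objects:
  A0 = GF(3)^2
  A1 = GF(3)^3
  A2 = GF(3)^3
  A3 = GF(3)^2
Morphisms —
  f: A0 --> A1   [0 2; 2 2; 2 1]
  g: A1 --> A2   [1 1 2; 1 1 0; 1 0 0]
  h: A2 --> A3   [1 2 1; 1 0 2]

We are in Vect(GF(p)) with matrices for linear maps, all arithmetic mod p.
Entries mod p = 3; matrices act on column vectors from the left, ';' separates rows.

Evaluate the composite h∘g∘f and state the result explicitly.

  e0=⟨1,0⟩ f-->⟨0,2,2⟩ g-->⟨0,2,0⟩ h-->⟨1,0⟩
  e1=⟨0,1⟩ f-->⟨2,2,1⟩ g-->⟨0,1,2⟩ h-->⟨1,1⟩
composite: [1 1; 0 1]

Answer: [1 1; 0 1]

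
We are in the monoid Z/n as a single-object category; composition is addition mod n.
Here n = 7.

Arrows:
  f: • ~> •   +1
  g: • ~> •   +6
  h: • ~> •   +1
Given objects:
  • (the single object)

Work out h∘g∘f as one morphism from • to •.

  0 +1≡1 +6≡0 +1≡1  (mod 7)
result: +1

Answer: +1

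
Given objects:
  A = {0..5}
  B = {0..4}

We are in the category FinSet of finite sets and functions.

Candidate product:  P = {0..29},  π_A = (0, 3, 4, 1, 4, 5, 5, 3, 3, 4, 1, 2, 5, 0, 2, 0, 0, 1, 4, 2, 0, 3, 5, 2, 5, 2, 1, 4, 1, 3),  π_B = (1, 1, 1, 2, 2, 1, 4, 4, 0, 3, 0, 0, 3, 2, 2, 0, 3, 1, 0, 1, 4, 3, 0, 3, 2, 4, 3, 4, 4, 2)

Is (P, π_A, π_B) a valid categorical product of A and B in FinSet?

Answer: VALID PRODUCT

Work:
|A|·|B| = 6·5 = 30;  |P| = 30
Check the pairing map k ↦ (π_A(k), π_B(k)):
  0 : (0,1)
  1 : (3,1)
  2 : (4,1)
  3 : (1,2)
  4 : (4,2)
  5 : (5,1)
  6 : (5,4)
  7 : (3,4)
  8 : (3,0)
  9 : (4,3)
  10 : (1,0)
  11 : (2,0)
  12 : (5,3)
  13 : (0,2)
  14 : (2,2)
  15 : (0,0)
  16 : (0,3)
  17 : (1,1)
  18 : (4,0)
  19 : (2,1)
  20 : (0,4)
  21 : (3,3)
  22 : (5,0)
  23 : (2,3)
  24 : (5,2)
  25 : (2,4)
  26 : (1,3)
  27 : (4,4)
  28 : (1,4)
  29 : (3,2)
distinct pairs in image: 30 / 30 needed
  → bijection onto A×B; projections well-typed.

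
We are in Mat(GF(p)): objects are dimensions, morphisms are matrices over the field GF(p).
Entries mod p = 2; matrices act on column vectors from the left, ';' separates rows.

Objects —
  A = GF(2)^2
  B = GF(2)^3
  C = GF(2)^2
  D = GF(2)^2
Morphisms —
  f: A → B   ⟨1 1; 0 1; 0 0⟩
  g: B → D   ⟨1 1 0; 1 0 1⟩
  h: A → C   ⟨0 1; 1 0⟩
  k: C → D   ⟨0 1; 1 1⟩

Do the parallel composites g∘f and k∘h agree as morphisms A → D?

Answer: COMMUTES

Work:
Along f;g (path 1):
  e0=(1,0) f→(1,0,0) g→(1,1)
  e1=(0,1) f→(1,1,0) g→(0,1)
  ⟦path⟧₁ = ⟨1 0; 1 1⟩
Along h;k (path 2):
  e0=(1,0) h→(0,1) k→(1,1)
  e1=(0,1) h→(1,0) k→(0,1)
  ⟦path⟧₂ = ⟨1 0; 1 1⟩
Equal? equal; square commutes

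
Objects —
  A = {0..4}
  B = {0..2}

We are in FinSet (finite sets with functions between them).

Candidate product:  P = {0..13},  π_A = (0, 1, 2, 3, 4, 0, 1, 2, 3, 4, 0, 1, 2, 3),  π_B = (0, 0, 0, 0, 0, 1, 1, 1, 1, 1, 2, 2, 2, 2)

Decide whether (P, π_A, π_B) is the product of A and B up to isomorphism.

|A|·|B| = 5·3 = 15;  |P| = 14
  → cardinalities differ; no bijection possible.

Answer: NOT A VALID PRODUCT — |P|=14 ≠ |A|·|B|=15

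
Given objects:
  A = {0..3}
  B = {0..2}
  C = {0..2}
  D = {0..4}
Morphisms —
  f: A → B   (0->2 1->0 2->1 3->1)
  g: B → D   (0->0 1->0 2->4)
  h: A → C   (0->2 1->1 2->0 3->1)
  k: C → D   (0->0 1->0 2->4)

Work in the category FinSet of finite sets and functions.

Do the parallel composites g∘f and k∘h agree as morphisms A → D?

Answer: COMMUTES

Trace:
Along f;g (path 1):
  0 f→2 g→4
  1 f→0 g→0
  2 f→1 g→0
  3 f→1 g→0
  ⟦path⟧₁ = (0->4 1->0 2->0 3->0)
Along h;k (path 2):
  0 h→2 k→4
  1 h→1 k→0
  2 h→0 k→0
  3 h→1 k→0
  ⟦path⟧₂ = (0->4 1->0 2->0 3->0)
Equal? same morphism ✓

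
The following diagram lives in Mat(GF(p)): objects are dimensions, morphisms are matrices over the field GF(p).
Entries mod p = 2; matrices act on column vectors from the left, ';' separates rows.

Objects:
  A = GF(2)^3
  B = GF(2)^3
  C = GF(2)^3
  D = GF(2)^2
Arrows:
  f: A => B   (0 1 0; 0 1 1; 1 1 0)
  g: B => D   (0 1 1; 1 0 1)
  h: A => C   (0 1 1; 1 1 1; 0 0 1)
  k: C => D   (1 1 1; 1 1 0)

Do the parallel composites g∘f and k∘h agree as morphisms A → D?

1) trace f;g:
  e0=[1,0,0] f=>[0,0,1] g=>[1,1]
  e1=[0,1,0] f=>[1,1,1] g=>[0,0]
  e2=[0,0,1] f=>[0,1,0] g=>[1,0]
  composite₁ = (1 0 1; 1 0 0)
2) trace h;k:
  e0=[1,0,0] h=>[0,1,0] k=>[1,1]
  e1=[0,1,0] h=>[1,1,0] k=>[0,0]
  e2=[0,0,1] h=>[1,1,1] k=>[1,0]
  composite₂ = (1 0 1; 1 0 0)
Equal? YES — commutes

Answer: COMMUTES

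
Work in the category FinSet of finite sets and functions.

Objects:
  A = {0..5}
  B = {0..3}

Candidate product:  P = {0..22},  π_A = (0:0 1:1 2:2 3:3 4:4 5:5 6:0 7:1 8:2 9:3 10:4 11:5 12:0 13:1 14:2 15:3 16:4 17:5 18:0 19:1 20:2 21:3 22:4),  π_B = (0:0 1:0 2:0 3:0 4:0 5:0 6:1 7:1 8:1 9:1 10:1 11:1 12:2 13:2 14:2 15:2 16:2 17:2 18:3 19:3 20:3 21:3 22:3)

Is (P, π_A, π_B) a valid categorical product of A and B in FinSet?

|A|·|B| = 6·4 = 24;  |P| = 23
  → cardinalities differ; no bijection possible.

Answer: NOT A VALID PRODUCT — |P|=23 ≠ |A|·|B|=24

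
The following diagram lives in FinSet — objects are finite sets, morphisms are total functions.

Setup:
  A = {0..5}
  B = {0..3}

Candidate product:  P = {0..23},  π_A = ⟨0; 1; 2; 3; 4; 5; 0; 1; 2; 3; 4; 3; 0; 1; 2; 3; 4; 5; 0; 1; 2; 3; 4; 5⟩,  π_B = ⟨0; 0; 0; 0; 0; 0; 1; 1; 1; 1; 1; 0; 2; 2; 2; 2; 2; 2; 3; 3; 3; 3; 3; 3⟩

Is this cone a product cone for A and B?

Answer: NOT A VALID PRODUCT — duplicate pair at indices 3,11

Trace:
|A|·|B| = 6·4 = 24;  |P| = 24
Check the pairing map k ↦ (π_A(k), π_B(k)):
  0 : (0,0)
  1 : (1,0)
  2 : (2,0)
  3 : (3,0)
  4 : (4,0)
  5 : (5,0)
  6 : (0,1)
  7 : (1,1)
  8 : (2,1)
  9 : (3,1)
  10 : (4,1)
  11 : (3,0)  ✗ repeats pair of k=3
  12 : (0,2)
  13 : (1,2)
  14 : (2,2)
  15 : (3,2)
  16 : (4,2)
  17 : (5,2)
  18 : (0,3)
  19 : (1,3)
  20 : (2,3)
  21 : (3,3)
  22 : (4,3)
  23 : (5,3)
distinct pairs in image: 23 / 24 needed
  → (3,0) hit at k=3 and k=11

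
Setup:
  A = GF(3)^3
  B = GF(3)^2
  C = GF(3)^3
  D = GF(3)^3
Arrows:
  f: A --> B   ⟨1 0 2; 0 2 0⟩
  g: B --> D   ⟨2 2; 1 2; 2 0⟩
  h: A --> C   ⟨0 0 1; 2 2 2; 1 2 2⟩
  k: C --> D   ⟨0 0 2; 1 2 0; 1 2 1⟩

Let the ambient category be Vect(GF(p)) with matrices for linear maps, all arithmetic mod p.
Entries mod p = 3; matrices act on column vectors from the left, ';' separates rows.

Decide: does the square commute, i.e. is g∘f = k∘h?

1) trace f;g:
  e0=⟨1,0,0⟩ f-->⟨1,0⟩ g-->⟨2,1,2⟩
  e1=⟨0,1,0⟩ f-->⟨0,2⟩ g-->⟨1,1,0⟩
  e2=⟨0,0,1⟩ f-->⟨2,0⟩ g-->⟨1,2,1⟩
  composite₁ = ⟨2 1 1; 1 1 2; 2 0 1⟩
2) trace h;k:
  e0=⟨1,0,0⟩ h-->⟨0,2,1⟩ k-->⟨2,1,2⟩
  e1=⟨0,1,0⟩ h-->⟨0,2,2⟩ k-->⟨1,1,0⟩
  e2=⟨0,0,1⟩ h-->⟨1,2,2⟩ k-->⟨1,2,1⟩
  composite₂ = ⟨2 1 1; 1 1 2; 2 0 1⟩
Equal? YES — commutes

Answer: COMMUTES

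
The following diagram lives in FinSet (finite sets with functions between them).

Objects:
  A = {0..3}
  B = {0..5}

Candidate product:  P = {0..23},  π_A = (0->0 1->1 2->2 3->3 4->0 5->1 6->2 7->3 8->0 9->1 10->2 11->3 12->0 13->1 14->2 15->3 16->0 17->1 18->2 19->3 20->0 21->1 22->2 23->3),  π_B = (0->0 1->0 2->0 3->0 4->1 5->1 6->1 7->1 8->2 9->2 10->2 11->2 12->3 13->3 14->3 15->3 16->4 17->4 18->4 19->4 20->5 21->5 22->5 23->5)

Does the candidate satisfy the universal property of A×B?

Answer: VALID PRODUCT

Trace:
|A|·|B| = 4·6 = 24;  |P| = 24
Check the pairing map k ↦ (π_A(k), π_B(k)):
  0 -> (0,0)
  1 -> (1,0)
  2 -> (2,0)
  3 -> (3,0)
  4 -> (0,1)
  5 -> (1,1)
  6 -> (2,1)
  7 -> (3,1)
  8 -> (0,2)
  9 -> (1,2)
  10 -> (2,2)
  11 -> (3,2)
  12 -> (0,3)
  13 -> (1,3)
  14 -> (2,3)
  15 -> (3,3)
  16 -> (0,4)
  17 -> (1,4)
  18 -> (2,4)
  19 -> (3,4)
  20 -> (0,5)
  21 -> (1,5)
  22 -> (2,5)
  23 -> (3,5)
distinct pairs in image: 24 / 24 needed
  → bijection onto A×B; projections well-typed.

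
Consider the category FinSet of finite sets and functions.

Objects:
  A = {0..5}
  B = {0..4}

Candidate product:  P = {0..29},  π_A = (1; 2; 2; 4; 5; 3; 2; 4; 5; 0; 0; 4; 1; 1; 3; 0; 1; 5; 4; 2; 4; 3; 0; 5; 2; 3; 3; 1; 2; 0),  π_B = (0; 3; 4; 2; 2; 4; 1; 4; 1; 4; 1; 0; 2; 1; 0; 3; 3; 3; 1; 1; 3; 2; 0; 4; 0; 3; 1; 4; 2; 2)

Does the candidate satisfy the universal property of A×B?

Answer: NOT A VALID PRODUCT — duplicate pair at indices 6,19

Derivation:
|A|·|B| = 6·5 = 30;  |P| = 30
Check the pairing map k ↦ (π_A(k), π_B(k)):
  0 -> (1,0)
  1 -> (2,3)
  2 -> (2,4)
  3 -> (4,2)
  4 -> (5,2)
  5 -> (3,4)
  6 -> (2,1)
  7 -> (4,4)
  8 -> (5,1)
  9 -> (0,4)
  10 -> (0,1)
  11 -> (4,0)
  12 -> (1,2)
  13 -> (1,1)
  14 -> (3,0)
  15 -> (0,3)
  16 -> (1,3)
  17 -> (5,3)
  18 -> (4,1)
  19 -> (2,1)  ✗ repeats pair of k=6
  20 -> (4,3)
  21 -> (3,2)
  22 -> (0,0)
  23 -> (5,4)
  24 -> (2,0)
  25 -> (3,3)
  26 -> (3,1)
  27 -> (1,4)
  28 -> (2,2)
  29 -> (0,2)
distinct pairs in image: 29 / 30 needed
  → (2,1) hit at k=6 and k=19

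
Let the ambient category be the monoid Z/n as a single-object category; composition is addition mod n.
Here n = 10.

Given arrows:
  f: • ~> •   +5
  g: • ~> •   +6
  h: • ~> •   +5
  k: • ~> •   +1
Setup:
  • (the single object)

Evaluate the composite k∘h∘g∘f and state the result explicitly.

  0 +5≡5 +6≡1 +5≡6 +1≡7  (mod 10)
composite: +7

Answer: +7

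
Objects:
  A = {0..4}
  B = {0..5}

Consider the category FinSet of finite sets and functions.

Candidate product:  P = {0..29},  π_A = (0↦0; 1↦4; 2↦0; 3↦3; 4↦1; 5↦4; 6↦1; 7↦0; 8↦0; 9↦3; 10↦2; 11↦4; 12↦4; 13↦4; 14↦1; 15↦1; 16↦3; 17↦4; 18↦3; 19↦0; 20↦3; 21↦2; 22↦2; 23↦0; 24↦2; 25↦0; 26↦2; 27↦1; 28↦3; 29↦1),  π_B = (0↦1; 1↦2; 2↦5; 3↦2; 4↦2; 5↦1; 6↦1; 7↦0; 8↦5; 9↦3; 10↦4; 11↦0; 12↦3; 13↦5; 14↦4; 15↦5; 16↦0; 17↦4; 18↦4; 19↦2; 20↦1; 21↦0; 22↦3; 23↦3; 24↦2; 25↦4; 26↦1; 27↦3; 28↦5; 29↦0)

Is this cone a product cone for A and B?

|A|·|B| = 5·6 = 30;  |P| = 30
Check the pairing map k ↦ (π_A(k), π_B(k)):
  0 ↦ (0,1)
  1 ↦ (4,2)
  2 ↦ (0,5)
  3 ↦ (3,2)
  4 ↦ (1,2)
  5 ↦ (4,1)
  6 ↦ (1,1)
  7 ↦ (0,0)
  8 ↦ (0,5)  ✗ repeats pair of k=2
  9 ↦ (3,3)
  10 ↦ (2,4)
  11 ↦ (4,0)
  12 ↦ (4,3)
  13 ↦ (4,5)
  14 ↦ (1,4)
  15 ↦ (1,5)
  16 ↦ (3,0)
  17 ↦ (4,4)
  18 ↦ (3,4)
  19 ↦ (0,2)
  20 ↦ (3,1)
  21 ↦ (2,0)
  22 ↦ (2,3)
  23 ↦ (0,3)
  24 ↦ (2,2)
  25 ↦ (0,4)
  26 ↦ (2,1)
  27 ↦ (1,3)
  28 ↦ (3,5)
  29 ↦ (1,0)
distinct pairs in image: 29 / 30 needed
  → (0,5) hit at k=2 and k=8

Answer: NOT A VALID PRODUCT — duplicate pair at indices 2,8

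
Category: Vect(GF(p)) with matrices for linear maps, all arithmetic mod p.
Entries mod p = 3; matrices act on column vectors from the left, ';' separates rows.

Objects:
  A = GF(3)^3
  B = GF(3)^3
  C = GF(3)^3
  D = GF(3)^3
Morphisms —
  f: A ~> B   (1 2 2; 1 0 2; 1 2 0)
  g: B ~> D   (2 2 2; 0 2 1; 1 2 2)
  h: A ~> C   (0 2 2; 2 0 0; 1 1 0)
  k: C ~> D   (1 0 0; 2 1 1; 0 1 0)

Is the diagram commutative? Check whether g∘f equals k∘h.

Along f;g (path 1):
  e0=(1,0,0) f~>(1,1,1) g~>(0,0,2)
  e1=(0,1,0) f~>(2,0,2) g~>(2,2,0)
  e2=(0,0,1) f~>(2,2,0) g~>(2,1,0)
  result₁ = (0 2 2; 0 2 1; 2 0 0)
Along h;k (path 2):
  e0=(1,0,0) h~>(0,2,1) k~>(0,0,2)
  e1=(0,1,0) h~>(2,0,1) k~>(2,2,0)
  e2=(0,0,1) h~>(2,0,0) k~>(2,1,0)
  result₂ = (0 2 2; 0 2 1; 2 0 0)
Equal? equal; square commutes

Answer: COMMUTES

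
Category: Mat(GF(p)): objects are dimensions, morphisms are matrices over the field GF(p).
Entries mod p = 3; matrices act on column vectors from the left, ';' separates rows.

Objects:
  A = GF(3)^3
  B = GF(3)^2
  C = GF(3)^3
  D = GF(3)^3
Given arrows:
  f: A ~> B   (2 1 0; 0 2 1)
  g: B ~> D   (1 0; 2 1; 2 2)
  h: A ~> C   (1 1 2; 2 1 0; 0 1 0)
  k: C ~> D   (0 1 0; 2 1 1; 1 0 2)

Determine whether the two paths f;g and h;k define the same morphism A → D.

Answer: COMMUTES

Trace:
1) trace f;g:
  e0=(1,0,0) f~>(2,0) g~>(2,1,1)
  e1=(0,1,0) f~>(1,2) g~>(1,1,0)
  e2=(0,0,1) f~>(0,1) g~>(0,1,2)
  ⟦path⟧₁ = (2 1 0; 1 1 1; 1 0 2)
2) trace h;k:
  e0=(1,0,0) h~>(1,2,0) k~>(2,1,1)
  e1=(0,1,0) h~>(1,1,1) k~>(1,1,0)
  e2=(0,0,1) h~>(2,0,0) k~>(0,1,2)
  ⟦path⟧₂ = (2 1 0; 1 1 1; 1 0 2)
Equal? equal; square commutes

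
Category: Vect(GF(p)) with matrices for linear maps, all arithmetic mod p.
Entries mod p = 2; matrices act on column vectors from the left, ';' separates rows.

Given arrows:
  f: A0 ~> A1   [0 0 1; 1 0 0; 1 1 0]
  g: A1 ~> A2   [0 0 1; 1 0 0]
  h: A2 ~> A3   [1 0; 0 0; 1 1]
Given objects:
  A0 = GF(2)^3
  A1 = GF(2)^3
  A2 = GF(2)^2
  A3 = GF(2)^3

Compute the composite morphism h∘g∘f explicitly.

Answer: [1 1 0; 0 0 0; 1 1 1]

Work:
  e0=⟨1,0,0⟩ f~>⟨0,1,1⟩ g~>⟨1,0⟩ h~>⟨1,0,1⟩
  e1=⟨0,1,0⟩ f~>⟨0,0,1⟩ g~>⟨1,0⟩ h~>⟨1,0,1⟩
  e2=⟨0,0,1⟩ f~>⟨1,0,0⟩ g~>⟨0,1⟩ h~>⟨0,0,1⟩
result: [1 1 0; 0 0 0; 1 1 1]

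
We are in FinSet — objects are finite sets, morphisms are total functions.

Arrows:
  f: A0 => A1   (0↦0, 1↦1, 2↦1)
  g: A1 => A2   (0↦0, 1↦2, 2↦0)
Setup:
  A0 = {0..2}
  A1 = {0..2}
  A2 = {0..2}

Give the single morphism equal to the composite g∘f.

Answer: (0↦0, 1↦2, 2↦2)

Work:
  0 f=>0 g=>0
  1 f=>1 g=>2
  2 f=>1 g=>2
composite: (0↦0, 1↦2, 2↦2)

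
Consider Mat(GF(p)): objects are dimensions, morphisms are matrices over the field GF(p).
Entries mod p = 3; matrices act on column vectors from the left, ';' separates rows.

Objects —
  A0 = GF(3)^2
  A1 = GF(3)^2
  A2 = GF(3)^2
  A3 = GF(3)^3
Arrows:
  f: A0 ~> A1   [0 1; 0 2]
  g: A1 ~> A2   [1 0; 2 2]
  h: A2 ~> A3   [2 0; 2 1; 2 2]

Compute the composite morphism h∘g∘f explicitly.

  e0=[1,0] f~>[0,0] g~>[0,0] h~>[0,0,0]
  e1=[0,1] f~>[1,2] g~>[1,0] h~>[2,2,2]
composite: [0 2; 0 2; 0 2]

Answer: [0 2; 0 2; 0 2]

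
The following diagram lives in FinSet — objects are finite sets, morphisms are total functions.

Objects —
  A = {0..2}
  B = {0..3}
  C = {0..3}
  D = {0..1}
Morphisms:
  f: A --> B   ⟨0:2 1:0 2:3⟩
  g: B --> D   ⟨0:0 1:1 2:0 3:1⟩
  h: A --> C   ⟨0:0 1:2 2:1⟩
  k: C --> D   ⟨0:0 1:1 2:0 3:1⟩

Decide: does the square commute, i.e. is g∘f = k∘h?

Answer: COMMUTES

Work:
Path 1 = f;g:
  0 f-->2 g-->0
  1 f-->0 g-->0
  2 f-->3 g-->1
  composite₁ = ⟨0:0 1:0 2:1⟩
Path 2 = h;k:
  0 h-->0 k-->0
  1 h-->2 k-->0
  2 h-->1 k-->1
  composite₂ = ⟨0:0 1:0 2:1⟩
Equal? equal; square commutes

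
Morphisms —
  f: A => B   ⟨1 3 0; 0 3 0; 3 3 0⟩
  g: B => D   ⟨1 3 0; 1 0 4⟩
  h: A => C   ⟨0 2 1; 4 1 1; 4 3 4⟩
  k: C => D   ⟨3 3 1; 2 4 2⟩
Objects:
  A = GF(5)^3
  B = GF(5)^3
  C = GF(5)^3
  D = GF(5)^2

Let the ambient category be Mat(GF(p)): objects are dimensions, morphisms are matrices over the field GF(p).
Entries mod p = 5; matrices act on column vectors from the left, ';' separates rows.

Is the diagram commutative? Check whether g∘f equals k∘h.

Along f;g (path 1):
  e0=⟨1,0,0⟩ f=>⟨1,0,3⟩ g=>⟨1,3⟩
  e1=⟨0,1,0⟩ f=>⟨3,3,3⟩ g=>⟨2,0⟩
  e2=⟨0,0,1⟩ f=>⟨0,0,0⟩ g=>⟨0,0⟩
  ⟦path⟧₁ = ⟨1 2 0; 3 0 0⟩
Along h;k (path 2):
  e0=⟨1,0,0⟩ h=>⟨0,4,4⟩ k=>⟨1,4⟩
  e1=⟨0,1,0⟩ h=>⟨2,1,3⟩ k=>⟨2,4⟩
  e2=⟨0,0,1⟩ h=>⟨1,1,4⟩ k=>⟨0,4⟩
  ⟦path⟧₂ = ⟨1 2 0; 4 4 4⟩
Equal? NO — does not commute

Answer: DOES NOT COMMUTE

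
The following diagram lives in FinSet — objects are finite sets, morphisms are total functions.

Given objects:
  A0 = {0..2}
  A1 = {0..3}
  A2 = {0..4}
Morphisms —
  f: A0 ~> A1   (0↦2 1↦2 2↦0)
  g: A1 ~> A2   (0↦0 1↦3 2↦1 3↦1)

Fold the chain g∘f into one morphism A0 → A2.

Answer: (0↦1 1↦1 2↦0)

Work:
  0 f~>2 g~>1
  1 f~>2 g~>1
  2 f~>0 g~>0
⟦path⟧: (0↦1 1↦1 2↦0)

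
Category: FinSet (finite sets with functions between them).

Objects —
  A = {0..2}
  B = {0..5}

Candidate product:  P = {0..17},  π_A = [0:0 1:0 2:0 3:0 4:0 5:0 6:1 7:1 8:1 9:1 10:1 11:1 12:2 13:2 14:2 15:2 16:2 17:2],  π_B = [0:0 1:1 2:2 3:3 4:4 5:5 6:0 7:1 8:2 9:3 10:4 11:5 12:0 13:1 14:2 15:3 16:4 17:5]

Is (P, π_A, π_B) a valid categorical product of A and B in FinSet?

Answer: VALID PRODUCT

Derivation:
|A|·|B| = 3·6 = 18;  |P| = 18
Check the pairing map k ↦ (π_A(k), π_B(k)):
  0 : (0,0)
  1 : (0,1)
  2 : (0,2)
  3 : (0,3)
  4 : (0,4)
  5 : (0,5)
  6 : (1,0)
  7 : (1,1)
  8 : (1,2)
  9 : (1,3)
  10 : (1,4)
  11 : (1,5)
  12 : (2,0)
  13 : (2,1)
  14 : (2,2)
  15 : (2,3)
  16 : (2,4)
  17 : (2,5)
distinct pairs in image: 18 / 18 needed
  → bijection onto A×B; projections well-typed.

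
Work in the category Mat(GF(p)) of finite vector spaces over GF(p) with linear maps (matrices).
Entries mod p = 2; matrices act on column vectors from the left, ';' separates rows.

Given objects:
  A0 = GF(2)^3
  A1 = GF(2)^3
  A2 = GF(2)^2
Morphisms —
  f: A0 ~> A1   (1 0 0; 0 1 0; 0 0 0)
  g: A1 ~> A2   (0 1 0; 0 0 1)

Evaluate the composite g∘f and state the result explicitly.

Answer: (0 1 0; 0 0 0)

Derivation:
  e0=[1,0,0] f~>[1,0,0] g~>[0,0]
  e1=[0,1,0] f~>[0,1,0] g~>[1,0]
  e2=[0,0,1] f~>[0,0,0] g~>[0,0]
composite: (0 1 0; 0 0 0)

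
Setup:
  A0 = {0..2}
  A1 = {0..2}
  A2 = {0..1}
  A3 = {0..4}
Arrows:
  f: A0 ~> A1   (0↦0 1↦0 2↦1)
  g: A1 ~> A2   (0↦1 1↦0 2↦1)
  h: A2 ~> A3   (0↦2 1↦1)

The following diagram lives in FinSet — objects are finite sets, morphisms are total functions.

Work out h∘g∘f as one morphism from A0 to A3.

  0 f~>0 g~>1 h~>1
  1 f~>0 g~>1 h~>1
  2 f~>1 g~>0 h~>2
composite: (0↦1 1↦1 2↦2)

Answer: (0↦1 1↦1 2↦2)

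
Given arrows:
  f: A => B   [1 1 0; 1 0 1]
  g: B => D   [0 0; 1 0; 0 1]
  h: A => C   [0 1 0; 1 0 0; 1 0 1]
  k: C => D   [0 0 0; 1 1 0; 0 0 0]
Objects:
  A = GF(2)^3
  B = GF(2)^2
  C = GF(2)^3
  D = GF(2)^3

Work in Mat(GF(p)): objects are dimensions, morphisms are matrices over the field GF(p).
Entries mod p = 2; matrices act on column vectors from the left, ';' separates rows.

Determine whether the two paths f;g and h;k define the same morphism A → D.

Answer: DOES NOT COMMUTE

Derivation:
Along f;g (path 1):
  e0=(1,0,0) f=>(1,1) g=>(0,1,1)
  e1=(0,1,0) f=>(1,0) g=>(0,1,0)
  e2=(0,0,1) f=>(0,1) g=>(0,0,1)
  ⟦path⟧₁ = [0 0 0; 1 1 0; 1 0 1]
Along h;k (path 2):
  e0=(1,0,0) h=>(0,1,1) k=>(0,1,0)
  e1=(0,1,0) h=>(1,0,0) k=>(0,1,0)
  e2=(0,0,1) h=>(0,0,1) k=>(0,0,0)
  ⟦path⟧₂ = [0 0 0; 1 1 0; 0 0 0]
Equal? distinct morphisms ✗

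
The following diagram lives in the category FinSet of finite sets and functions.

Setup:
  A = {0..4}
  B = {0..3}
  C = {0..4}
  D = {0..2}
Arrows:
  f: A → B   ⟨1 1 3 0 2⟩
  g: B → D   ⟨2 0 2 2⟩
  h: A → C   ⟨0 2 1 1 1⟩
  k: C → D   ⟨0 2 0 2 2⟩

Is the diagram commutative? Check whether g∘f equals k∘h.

1) trace f;g:
  0 f→1 g→0
  1 f→1 g→0
  2 f→3 g→2
  3 f→0 g→2
  4 f→2 g→2
  composite₁ = ⟨0 0 2 2 2⟩
2) trace h;k:
  0 h→0 k→0
  1 h→2 k→0
  2 h→1 k→2
  3 h→1 k→2
  4 h→1 k→2
  composite₂ = ⟨0 0 2 2 2⟩
Equal? same morphism ✓

Answer: COMMUTES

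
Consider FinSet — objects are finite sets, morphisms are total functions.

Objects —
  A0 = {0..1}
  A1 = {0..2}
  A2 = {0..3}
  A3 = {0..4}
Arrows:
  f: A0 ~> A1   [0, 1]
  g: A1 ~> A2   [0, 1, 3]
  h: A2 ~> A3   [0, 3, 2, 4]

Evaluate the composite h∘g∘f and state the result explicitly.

Answer: [0, 3]

Derivation:
  0 f~>0 g~>0 h~>0
  1 f~>1 g~>1 h~>3
⟦path⟧: [0, 3]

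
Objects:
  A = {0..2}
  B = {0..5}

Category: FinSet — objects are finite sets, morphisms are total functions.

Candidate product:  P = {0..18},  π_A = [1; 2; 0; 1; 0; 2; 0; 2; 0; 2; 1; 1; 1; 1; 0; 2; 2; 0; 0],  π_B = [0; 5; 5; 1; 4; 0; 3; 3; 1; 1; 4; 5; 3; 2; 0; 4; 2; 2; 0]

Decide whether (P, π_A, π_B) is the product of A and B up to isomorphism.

Answer: NOT A VALID PRODUCT — |P|=19 ≠ |A|·|B|=18

Work:
|A|·|B| = 3·6 = 18;  |P| = 19
  → cardinalities differ; no bijection possible.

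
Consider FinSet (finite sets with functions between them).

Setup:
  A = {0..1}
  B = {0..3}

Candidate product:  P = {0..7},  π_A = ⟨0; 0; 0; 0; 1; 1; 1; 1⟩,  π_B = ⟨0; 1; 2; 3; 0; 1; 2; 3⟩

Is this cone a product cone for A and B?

|A|·|B| = 2·4 = 8;  |P| = 8
Check the pairing map k ↦ (π_A(k), π_B(k)):
  0 -> (0,0)
  1 -> (0,1)
  2 -> (0,2)
  3 -> (0,3)
  4 -> (1,0)
  5 -> (1,1)
  6 -> (1,2)
  7 -> (1,3)
distinct pairs in image: 8 / 8 needed
  → bijection onto A×B; projections well-typed.

Answer: VALID PRODUCT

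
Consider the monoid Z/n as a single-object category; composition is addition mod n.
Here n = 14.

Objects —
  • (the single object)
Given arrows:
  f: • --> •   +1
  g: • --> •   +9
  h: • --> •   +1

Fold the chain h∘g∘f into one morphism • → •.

  0 +1≡1 +9≡10 +1≡11  (mod 14)
⟦path⟧: +11

Answer: +11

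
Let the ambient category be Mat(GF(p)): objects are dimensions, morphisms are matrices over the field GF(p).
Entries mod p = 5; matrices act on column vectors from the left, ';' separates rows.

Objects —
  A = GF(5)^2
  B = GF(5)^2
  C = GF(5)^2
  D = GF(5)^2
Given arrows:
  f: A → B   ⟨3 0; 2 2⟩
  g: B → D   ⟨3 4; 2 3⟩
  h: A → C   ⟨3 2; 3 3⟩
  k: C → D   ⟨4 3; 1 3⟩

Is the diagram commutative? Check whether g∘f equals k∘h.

1) trace f;g:
  e0=⟨1,0⟩ f→⟨3,2⟩ g→⟨2,2⟩
  e1=⟨0,1⟩ f→⟨0,2⟩ g→⟨3,1⟩
  composite₁ = ⟨2 3; 2 1⟩
2) trace h;k:
  e0=⟨1,0⟩ h→⟨3,3⟩ k→⟨1,2⟩
  e1=⟨0,1⟩ h→⟨2,3⟩ k→⟨2,1⟩
  composite₂ = ⟨1 2; 2 1⟩
Equal? differ; not commutative

Answer: DOES NOT COMMUTE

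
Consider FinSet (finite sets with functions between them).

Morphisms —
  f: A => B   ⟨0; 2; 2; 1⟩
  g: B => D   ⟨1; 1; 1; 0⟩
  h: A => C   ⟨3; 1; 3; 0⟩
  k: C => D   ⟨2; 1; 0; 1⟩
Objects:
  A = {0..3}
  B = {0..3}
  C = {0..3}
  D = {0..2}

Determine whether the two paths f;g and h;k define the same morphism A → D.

Answer: DOES NOT COMMUTE

Derivation:
Along f;g (path 1):
  0 f=>0 g=>1
  1 f=>2 g=>1
  2 f=>2 g=>1
  3 f=>1 g=>1
  ⟦path⟧₁ = ⟨1; 1; 1; 1⟩
Along h;k (path 2):
  0 h=>3 k=>1
  1 h=>1 k=>1
  2 h=>3 k=>1
  3 h=>0 k=>2
  ⟦path⟧₂ = ⟨1; 1; 1; 2⟩
Equal? NO — does not commute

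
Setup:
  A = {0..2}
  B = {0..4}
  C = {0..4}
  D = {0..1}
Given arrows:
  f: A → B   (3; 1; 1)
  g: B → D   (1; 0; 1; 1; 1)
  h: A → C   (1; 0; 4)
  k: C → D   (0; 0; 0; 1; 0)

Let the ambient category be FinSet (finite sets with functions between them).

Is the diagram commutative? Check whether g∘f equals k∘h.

Path 1 = f;g:
  0 f→3 g→1
  1 f→1 g→0
  2 f→1 g→0
  ⟦path⟧₁ = (1; 0; 0)
Path 2 = h;k:
  0 h→1 k→0
  1 h→0 k→0
  2 h→4 k→0
  ⟦path⟧₂ = (0; 0; 0)
Equal? NO — does not commute

Answer: DOES NOT COMMUTE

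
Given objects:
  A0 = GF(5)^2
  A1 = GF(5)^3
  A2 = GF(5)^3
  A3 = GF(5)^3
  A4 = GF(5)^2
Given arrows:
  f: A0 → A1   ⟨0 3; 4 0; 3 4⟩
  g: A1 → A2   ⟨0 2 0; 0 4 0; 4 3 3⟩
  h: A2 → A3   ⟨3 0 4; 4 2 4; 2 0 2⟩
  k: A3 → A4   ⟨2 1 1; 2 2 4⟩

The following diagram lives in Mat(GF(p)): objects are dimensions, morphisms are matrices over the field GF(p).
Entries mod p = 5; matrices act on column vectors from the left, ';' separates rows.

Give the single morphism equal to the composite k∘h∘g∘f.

Answer: ⟨2 1; 4 1⟩

Trace:
  e0=⟨1,0⟩ f→⟨0,4,3⟩ g→⟨3,1,1⟩ h→⟨3,3,3⟩ k→⟨2,4⟩
  e1=⟨0,1⟩ f→⟨3,0,4⟩ g→⟨0,0,4⟩ h→⟨1,1,3⟩ k→⟨1,1⟩
result: ⟨2 1; 4 1⟩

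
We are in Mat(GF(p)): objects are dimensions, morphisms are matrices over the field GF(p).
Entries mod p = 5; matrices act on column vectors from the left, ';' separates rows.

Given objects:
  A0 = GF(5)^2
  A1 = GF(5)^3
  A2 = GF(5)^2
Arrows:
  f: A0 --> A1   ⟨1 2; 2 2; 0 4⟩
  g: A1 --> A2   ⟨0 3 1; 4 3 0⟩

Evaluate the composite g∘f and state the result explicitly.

Answer: ⟨1 0; 0 4⟩

Trace:
  e0=⟨1,0⟩ f-->⟨1,2,0⟩ g-->⟨1,0⟩
  e1=⟨0,1⟩ f-->⟨2,2,4⟩ g-->⟨0,4⟩
composite: ⟨1 0; 0 4⟩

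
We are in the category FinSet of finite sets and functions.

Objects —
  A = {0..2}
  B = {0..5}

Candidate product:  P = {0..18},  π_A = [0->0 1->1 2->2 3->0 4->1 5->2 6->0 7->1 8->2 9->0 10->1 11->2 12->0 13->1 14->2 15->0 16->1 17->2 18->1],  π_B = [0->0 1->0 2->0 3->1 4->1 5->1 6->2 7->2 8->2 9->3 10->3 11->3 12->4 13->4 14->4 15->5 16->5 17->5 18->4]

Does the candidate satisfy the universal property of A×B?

|A|·|B| = 3·6 = 18;  |P| = 19
  → cardinalities differ; no bijection possible.

Answer: NOT A VALID PRODUCT — |P|=19 ≠ |A|·|B|=18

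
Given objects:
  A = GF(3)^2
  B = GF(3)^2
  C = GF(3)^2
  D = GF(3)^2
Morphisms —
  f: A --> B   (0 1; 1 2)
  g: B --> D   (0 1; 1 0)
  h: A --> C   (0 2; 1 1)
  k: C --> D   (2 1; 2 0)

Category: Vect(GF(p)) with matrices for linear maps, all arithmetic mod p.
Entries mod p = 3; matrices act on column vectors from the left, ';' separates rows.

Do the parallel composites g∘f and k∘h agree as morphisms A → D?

Answer: COMMUTES

Work:
1) trace f;g:
  e0=[1,0] f-->[0,1] g-->[1,0]
  e1=[0,1] f-->[1,2] g-->[2,1]
  ⟦path⟧₁ = (1 2; 0 1)
2) trace h;k:
  e0=[1,0] h-->[0,1] k-->[1,0]
  e1=[0,1] h-->[2,1] k-->[2,1]
  ⟦path⟧₂ = (1 2; 0 1)
Equal? same morphism ✓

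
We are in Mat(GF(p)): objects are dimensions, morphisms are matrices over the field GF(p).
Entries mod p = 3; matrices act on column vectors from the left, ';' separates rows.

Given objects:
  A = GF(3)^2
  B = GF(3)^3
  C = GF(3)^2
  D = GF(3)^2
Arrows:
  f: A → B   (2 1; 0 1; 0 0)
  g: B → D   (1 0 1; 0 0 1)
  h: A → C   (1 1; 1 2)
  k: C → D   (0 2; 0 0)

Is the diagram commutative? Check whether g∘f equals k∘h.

Answer: COMMUTES

Trace:
1) trace f;g:
  e0=(1,0) f→(2,0,0) g→(2,0)
  e1=(0,1) f→(1,1,0) g→(1,0)
  result₁ = (2 1; 0 0)
2) trace h;k:
  e0=(1,0) h→(1,1) k→(2,0)
  e1=(0,1) h→(1,2) k→(1,0)
  result₂ = (2 1; 0 0)
Equal? same morphism ✓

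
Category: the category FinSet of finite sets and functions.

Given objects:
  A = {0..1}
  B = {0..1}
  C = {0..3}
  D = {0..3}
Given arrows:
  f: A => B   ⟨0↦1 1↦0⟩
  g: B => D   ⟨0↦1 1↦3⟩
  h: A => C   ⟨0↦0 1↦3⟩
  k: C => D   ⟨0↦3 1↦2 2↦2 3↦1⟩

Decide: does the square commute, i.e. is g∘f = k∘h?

Answer: COMMUTES

Work:
1) trace f;g:
  0 f=>1 g=>3
  1 f=>0 g=>1
  ⟦path⟧₁ = ⟨0↦3 1↦1⟩
2) trace h;k:
  0 h=>0 k=>3
  1 h=>3 k=>1
  ⟦path⟧₂ = ⟨0↦3 1↦1⟩
Equal? YES — commutes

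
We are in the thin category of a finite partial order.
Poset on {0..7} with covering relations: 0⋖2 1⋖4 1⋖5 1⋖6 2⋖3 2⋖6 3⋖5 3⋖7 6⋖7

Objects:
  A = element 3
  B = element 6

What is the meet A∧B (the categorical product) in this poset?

Answer: A∧B = 2

Trace:
Common predecessors of 3,6: {0,2}
  0 ≤ 2
  2 ≤ 2
glb = 2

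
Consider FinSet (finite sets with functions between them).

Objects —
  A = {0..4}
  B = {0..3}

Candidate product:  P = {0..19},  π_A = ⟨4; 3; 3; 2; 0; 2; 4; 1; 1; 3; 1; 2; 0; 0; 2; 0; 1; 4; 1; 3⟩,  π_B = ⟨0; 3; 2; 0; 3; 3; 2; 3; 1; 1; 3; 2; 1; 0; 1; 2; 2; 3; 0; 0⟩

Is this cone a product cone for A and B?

|A|·|B| = 5·4 = 20;  |P| = 20
Check the pairing map k ↦ (π_A(k), π_B(k)):
  0 : (4,0)
  1 : (3,3)
  2 : (3,2)
  3 : (2,0)
  4 : (0,3)
  5 : (2,3)
  6 : (4,2)
  7 : (1,3)
  8 : (1,1)
  9 : (3,1)
  10 : (1,3)  ✗ repeats pair of k=7
  11 : (2,2)
  12 : (0,1)
  13 : (0,0)
  14 : (2,1)
  15 : (0,2)
  16 : (1,2)
  17 : (4,3)
  18 : (1,0)
  19 : (3,0)
distinct pairs in image: 19 / 20 needed
  → (1,3) hit at k=7 and k=10

Answer: NOT A VALID PRODUCT — duplicate pair at indices 7,10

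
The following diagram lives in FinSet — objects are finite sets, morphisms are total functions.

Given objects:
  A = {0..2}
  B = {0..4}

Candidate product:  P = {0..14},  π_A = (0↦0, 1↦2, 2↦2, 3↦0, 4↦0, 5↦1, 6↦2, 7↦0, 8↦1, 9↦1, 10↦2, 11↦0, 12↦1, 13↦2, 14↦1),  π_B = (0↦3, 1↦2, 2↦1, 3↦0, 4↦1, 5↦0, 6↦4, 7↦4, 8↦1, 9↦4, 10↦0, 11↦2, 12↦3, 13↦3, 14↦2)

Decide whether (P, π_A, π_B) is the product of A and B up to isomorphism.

|A|·|B| = 3·5 = 15;  |P| = 15
Check the pairing map k ↦ (π_A(k), π_B(k)):
  0 ↦ (0,3)
  1 ↦ (2,2)
  2 ↦ (2,1)
  3 ↦ (0,0)
  4 ↦ (0,1)
  5 ↦ (1,0)
  6 ↦ (2,4)
  7 ↦ (0,4)
  8 ↦ (1,1)
  9 ↦ (1,4)
  10 ↦ (2,0)
  11 ↦ (0,2)
  12 ↦ (1,3)
  13 ↦ (2,3)
  14 ↦ (1,2)
distinct pairs in image: 15 / 15 needed
  → bijection onto A×B; projections well-typed.

Answer: VALID PRODUCT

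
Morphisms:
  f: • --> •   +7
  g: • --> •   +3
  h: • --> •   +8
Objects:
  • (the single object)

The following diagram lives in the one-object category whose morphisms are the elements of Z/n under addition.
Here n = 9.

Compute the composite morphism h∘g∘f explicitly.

  0 +7≡7 +3≡1 +8≡0  (mod 9)
composite: +0

Answer: +0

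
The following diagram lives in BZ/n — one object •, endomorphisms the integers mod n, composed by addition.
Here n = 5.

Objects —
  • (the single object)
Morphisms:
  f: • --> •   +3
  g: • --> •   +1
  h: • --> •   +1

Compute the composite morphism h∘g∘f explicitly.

Answer: +0

Trace:
  0 +3≡3 +1≡4 +1≡0  (mod 5)
composite: +0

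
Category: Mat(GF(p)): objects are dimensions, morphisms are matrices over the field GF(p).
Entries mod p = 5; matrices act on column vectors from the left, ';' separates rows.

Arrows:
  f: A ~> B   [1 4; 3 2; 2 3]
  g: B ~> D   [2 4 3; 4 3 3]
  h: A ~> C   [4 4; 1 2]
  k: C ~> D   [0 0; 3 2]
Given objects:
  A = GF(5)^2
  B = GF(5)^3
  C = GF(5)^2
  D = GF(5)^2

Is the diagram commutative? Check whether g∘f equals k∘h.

Path 1 = f;g:
  e0=⟨1,0⟩ f~>⟨1,3,2⟩ g~>⟨0,4⟩
  e1=⟨0,1⟩ f~>⟨4,2,3⟩ g~>⟨0,1⟩
  composite₁ = [0 0; 4 1]
Path 2 = h;k:
  e0=⟨1,0⟩ h~>⟨4,1⟩ k~>⟨0,4⟩
  e1=⟨0,1⟩ h~>⟨4,2⟩ k~>⟨0,1⟩
  composite₂ = [0 0; 4 1]
Equal? YES — commutes

Answer: COMMUTES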